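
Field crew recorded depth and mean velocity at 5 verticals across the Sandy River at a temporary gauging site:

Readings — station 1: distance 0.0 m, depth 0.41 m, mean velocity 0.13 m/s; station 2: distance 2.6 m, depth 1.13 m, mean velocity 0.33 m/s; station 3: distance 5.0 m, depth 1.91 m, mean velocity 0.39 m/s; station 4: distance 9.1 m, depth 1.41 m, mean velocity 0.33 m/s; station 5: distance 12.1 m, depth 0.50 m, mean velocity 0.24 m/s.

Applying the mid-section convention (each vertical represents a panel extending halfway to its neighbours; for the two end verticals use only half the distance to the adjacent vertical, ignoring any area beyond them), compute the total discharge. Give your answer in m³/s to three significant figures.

5.25 m³/s

w_1 = (2.6 − 0.0)/2 = 1.3 m; q_1 = 0.13 × 0.41 × 1.3 = 0.06929 m³/s
w_2 = (5.0 − 0.0)/2 = 2.5 m; q_2 = 0.33 × 1.13 × 2.5 = 0.9323 m³/s
w_3 = (9.1 − 2.6)/2 = 3.25 m; q_3 = 0.39 × 1.91 × 3.25 = 2.421 m³/s
w_4 = (12.1 − 5.0)/2 = 3.55 m; q_4 = 0.33 × 1.41 × 3.55 = 1.652 m³/s
w_5 = (12.1 − 9.1)/2 = 1.5 m; q_5 = 0.24 × 0.50 × 1.5 = 0.1800 m³/s
Q = Σ qᵢ = 5.254 m³/s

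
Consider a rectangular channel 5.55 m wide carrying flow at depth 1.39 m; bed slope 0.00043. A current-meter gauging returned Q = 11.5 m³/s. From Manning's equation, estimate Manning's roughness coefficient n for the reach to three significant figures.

A = b·y = 5.55 × 1.39 = 7.715 m²
P = b + 2y = 5.55 + 2×1.39 = 8.330 m
R = A/P = 7.715/8.330 = 0.9261 m
n = (1/Q)·A·R^(2/3)·S^(1/2) = (1/11.5) × 7.715 × 0.9501 × 0.02074 = 0.01322

0.0132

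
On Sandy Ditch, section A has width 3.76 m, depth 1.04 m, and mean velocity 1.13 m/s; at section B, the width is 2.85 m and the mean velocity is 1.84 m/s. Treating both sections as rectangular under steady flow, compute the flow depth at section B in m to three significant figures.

Q = A₁V₁ = (3.76×1.04) × 1.13 = 4.419 m³/s
d₂ = Q/(b₂ V₂) = 4.419/(2.85×1.84) = 0.8426 m

0.843 m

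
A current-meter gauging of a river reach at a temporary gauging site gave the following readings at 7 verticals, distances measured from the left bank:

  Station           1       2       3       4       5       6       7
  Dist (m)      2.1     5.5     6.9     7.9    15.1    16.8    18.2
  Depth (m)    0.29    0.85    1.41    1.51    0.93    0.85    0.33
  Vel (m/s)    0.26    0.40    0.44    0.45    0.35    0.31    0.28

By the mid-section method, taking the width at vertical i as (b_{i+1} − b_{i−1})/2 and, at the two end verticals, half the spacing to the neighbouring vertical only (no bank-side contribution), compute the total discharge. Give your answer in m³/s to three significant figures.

6.40 m³/s

w_1 = (5.5 − 2.1)/2 = 1.7 m; q_1 = 0.26 × 0.29 × 1.7 = 0.1282 m³/s
w_2 = (6.9 − 2.1)/2 = 2.4 m; q_2 = 0.40 × 0.85 × 2.4 = 0.8160 m³/s
w_3 = (7.9 − 5.5)/2 = 1.2 m; q_3 = 0.44 × 1.41 × 1.2 = 0.7445 m³/s
w_4 = (15.1 − 6.9)/2 = 4.1 m; q_4 = 0.45 × 1.51 × 4.1 = 2.786 m³/s
w_5 = (16.8 − 7.9)/2 = 4.45 m; q_5 = 0.35 × 0.93 × 4.45 = 1.448 m³/s
w_6 = (18.2 − 15.1)/2 = 1.55 m; q_6 = 0.31 × 0.85 × 1.55 = 0.4084 m³/s
w_7 = (18.2 − 16.8)/2 = 0.7 m; q_7 = 0.28 × 0.33 × 0.7 = 0.06468 m³/s
Q = Σ qᵢ = 6.396 m³/s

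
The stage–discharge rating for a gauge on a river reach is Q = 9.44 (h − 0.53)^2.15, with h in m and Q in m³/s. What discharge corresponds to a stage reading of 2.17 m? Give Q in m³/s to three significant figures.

Q = 9.44 × (2.17 − 0.53)^2.15 = 9.44 × 1.64^2.15 = 27.35 m³/s

27.3 m³/s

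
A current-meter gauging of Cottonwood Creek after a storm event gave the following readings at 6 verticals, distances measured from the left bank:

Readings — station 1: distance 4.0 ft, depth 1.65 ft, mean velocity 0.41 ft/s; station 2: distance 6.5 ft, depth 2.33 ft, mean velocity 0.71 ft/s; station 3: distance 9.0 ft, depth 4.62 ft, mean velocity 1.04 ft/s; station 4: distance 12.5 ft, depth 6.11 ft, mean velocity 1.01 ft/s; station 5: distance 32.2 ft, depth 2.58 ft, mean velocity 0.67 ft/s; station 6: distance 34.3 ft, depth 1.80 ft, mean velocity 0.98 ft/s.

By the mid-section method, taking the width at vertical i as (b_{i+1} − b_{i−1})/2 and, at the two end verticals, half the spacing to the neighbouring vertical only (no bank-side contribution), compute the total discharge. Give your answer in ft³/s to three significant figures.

w_1 = (6.5 − 4.0)/2 = 1.25 ft; q_1 = 0.41 × 1.65 × 1.25 = 0.8456 ft³/s
w_2 = (9.0 − 4.0)/2 = 2.5 ft; q_2 = 0.71 × 2.33 × 2.5 = 4.136 ft³/s
w_3 = (12.5 − 6.5)/2 = 3 ft; q_3 = 1.04 × 4.62 × 3 = 14.41 ft³/s
w_4 = (32.2 − 9.0)/2 = 11.6 ft; q_4 = 1.01 × 6.11 × 11.6 = 71.58 ft³/s
w_5 = (34.3 − 12.5)/2 = 10.9 ft; q_5 = 0.67 × 2.58 × 10.9 = 18.84 ft³/s
w_6 = (34.3 − 32.2)/2 = 1.05 ft; q_6 = 0.98 × 1.80 × 1.05 = 1.852 ft³/s
Q = Σ qᵢ = 111.7 ft³/s

112 ft³/s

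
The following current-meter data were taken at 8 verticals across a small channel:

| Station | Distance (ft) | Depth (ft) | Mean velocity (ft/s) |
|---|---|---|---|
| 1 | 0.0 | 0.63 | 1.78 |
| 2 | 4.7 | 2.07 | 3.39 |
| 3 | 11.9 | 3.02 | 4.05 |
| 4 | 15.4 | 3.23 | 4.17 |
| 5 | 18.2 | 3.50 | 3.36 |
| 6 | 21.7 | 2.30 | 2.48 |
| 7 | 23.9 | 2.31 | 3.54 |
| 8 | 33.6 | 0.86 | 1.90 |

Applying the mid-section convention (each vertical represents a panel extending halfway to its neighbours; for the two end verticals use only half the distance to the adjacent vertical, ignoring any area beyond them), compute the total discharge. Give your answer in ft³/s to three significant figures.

262 ft³/s

w_1 = (4.7 − 0.0)/2 = 2.35 ft; q_1 = 1.78 × 0.63 × 2.35 = 2.635 ft³/s
w_2 = (11.9 − 0.0)/2 = 5.95 ft; q_2 = 3.39 × 2.07 × 5.95 = 41.75 ft³/s
w_3 = (15.4 − 4.7)/2 = 5.35 ft; q_3 = 4.05 × 3.02 × 5.35 = 65.44 ft³/s
w_4 = (18.2 − 11.9)/2 = 3.15 ft; q_4 = 4.17 × 3.23 × 3.15 = 42.43 ft³/s
w_5 = (21.7 − 15.4)/2 = 3.15 ft; q_5 = 3.36 × 3.50 × 3.15 = 37.04 ft³/s
w_6 = (23.9 − 18.2)/2 = 2.85 ft; q_6 = 2.48 × 2.30 × 2.85 = 16.26 ft³/s
w_7 = (33.6 − 21.7)/2 = 5.95 ft; q_7 = 3.54 × 2.31 × 5.95 = 48.66 ft³/s
w_8 = (33.6 − 23.9)/2 = 4.85 ft; q_8 = 1.90 × 0.86 × 4.85 = 7.925 ft³/s
Q = Σ qᵢ = 262.1 ft³/s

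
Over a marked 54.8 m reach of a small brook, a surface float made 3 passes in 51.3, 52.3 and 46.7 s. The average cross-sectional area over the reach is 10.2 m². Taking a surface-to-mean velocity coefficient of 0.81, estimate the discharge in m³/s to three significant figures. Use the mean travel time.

t̄ = (51.3 + 52.3 + 46.7) / 3 = 50.1 s
v_surface = L / t̄ = 54.8 / 50.1 = 1.094 m/s
v_mean = 0.81 × 1.094 = 0.8860 m/s
Q = A × v_mean = 10.2 × 0.8860 = 9.037 m³/s

9.04 m³/s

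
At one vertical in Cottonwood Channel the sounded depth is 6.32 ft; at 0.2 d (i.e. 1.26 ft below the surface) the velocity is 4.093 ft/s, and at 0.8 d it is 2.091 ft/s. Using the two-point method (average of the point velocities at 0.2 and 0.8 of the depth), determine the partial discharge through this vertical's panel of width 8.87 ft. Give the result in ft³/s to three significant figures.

v̄ = (4.093 + 2.091) / 2 = 3.092 ft/s
q = v̄ × d × w = 3.092 × 6.32 × 8.87 = 173.3 ft³/s

173 ft³/s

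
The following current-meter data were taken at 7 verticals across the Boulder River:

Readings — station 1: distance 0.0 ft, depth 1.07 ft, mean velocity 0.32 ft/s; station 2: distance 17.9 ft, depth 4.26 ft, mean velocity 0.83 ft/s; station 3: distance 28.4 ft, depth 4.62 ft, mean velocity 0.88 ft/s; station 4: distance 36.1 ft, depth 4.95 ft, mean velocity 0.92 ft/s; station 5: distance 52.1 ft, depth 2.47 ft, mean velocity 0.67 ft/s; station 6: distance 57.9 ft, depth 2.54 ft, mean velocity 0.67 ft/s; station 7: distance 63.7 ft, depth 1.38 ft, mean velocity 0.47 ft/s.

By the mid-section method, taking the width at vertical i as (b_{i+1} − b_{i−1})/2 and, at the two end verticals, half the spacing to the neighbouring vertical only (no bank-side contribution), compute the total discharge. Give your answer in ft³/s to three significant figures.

174 ft³/s

w_1 = (17.9 − 0.0)/2 = 8.95 ft; q_1 = 0.32 × 1.07 × 8.95 = 3.064 ft³/s
w_2 = (28.4 − 0.0)/2 = 14.2 ft; q_2 = 0.83 × 4.26 × 14.2 = 50.21 ft³/s
w_3 = (36.1 − 17.9)/2 = 9.1 ft; q_3 = 0.88 × 4.62 × 9.1 = 37.00 ft³/s
w_4 = (52.1 − 28.4)/2 = 11.85 ft; q_4 = 0.92 × 4.95 × 11.85 = 53.96 ft³/s
w_5 = (57.9 − 36.1)/2 = 10.9 ft; q_5 = 0.67 × 2.47 × 10.9 = 18.04 ft³/s
w_6 = (63.7 − 52.1)/2 = 5.8 ft; q_6 = 0.67 × 2.54 × 5.8 = 9.870 ft³/s
w_7 = (63.7 − 57.9)/2 = 2.9 ft; q_7 = 0.47 × 1.38 × 2.9 = 1.881 ft³/s
Q = Σ qᵢ = 174.0 ft³/s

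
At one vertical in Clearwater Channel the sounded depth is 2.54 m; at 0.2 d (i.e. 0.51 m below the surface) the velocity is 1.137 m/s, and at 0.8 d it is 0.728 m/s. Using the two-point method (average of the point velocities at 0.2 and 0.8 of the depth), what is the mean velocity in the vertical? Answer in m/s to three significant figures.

0.933 m/s

v̄ = (1.137 + 0.728) / 2 = 0.9325 m/s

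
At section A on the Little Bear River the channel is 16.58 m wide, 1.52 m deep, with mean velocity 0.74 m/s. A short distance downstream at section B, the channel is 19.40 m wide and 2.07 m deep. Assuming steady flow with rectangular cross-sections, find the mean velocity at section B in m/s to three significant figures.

Q = A₁V₁ = (16.58×1.52) × 0.74 = 18.65 m³/s
A₂ = 19.40 × 2.07 = 40.16 m²
V₂ = Q/A₂ = 18.65/40.16 = 0.4644 m/s

0.464 m/s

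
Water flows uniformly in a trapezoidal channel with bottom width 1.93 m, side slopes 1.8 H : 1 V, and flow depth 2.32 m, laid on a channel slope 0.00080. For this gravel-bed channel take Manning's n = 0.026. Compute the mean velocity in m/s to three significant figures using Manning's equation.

A = (b + z·y)·y = (1.93 + 1.8×2.32)×2.32 = 14.17 m²
P = b + 2y√(1+z²) = 1.93 + 2×2.32×√(1+1.8²) = 11.48 m
R = A/P = 14.17/11.48 = 1.233 m
Q = (1/n)·A·R^(2/3)·S^(1/2) = (1/0.026) × 14.17 × 1.233^(2/3) × 0.00080^(1/2) = 17.72 m³/s
V = Q/A = 17.72/14.17 = 1.251 m/s

1.25 m/s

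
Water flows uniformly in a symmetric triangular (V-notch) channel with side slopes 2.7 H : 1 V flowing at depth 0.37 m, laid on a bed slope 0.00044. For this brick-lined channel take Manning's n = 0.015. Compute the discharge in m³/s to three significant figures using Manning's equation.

A = z·y² = 2.7×0.37² = 0.3696 m²
P = 2y√(1+z²) = 2×0.37×√(1+2.7²) = 2.131 m
R = A/P = 0.3696/2.131 = 0.1735 m
Q = (1/n)·A·R^(2/3)·S^(1/2) = (1/0.015) × 0.3696 × 0.1735^(2/3) × 0.00044^(1/2) = 0.1608 m³/s

0.161 m³/s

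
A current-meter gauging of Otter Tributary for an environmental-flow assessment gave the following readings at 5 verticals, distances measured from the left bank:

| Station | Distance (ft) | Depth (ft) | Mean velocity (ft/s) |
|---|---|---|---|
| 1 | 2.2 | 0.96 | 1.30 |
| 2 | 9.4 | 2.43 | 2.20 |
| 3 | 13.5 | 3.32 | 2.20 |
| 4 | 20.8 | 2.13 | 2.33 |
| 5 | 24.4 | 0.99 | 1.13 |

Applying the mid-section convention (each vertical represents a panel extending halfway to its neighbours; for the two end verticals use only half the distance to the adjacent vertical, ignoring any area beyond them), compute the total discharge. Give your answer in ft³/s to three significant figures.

105 ft³/s

w_1 = (9.4 − 2.2)/2 = 3.6 ft; q_1 = 1.30 × 0.96 × 3.6 = 4.493 ft³/s
w_2 = (13.5 − 2.2)/2 = 5.65 ft; q_2 = 2.20 × 2.43 × 5.65 = 30.20 ft³/s
w_3 = (20.8 − 9.4)/2 = 5.7 ft; q_3 = 2.20 × 3.32 × 5.7 = 41.63 ft³/s
w_4 = (24.4 − 13.5)/2 = 5.45 ft; q_4 = 2.33 × 2.13 × 5.45 = 27.05 ft³/s
w_5 = (24.4 − 20.8)/2 = 1.8 ft; q_5 = 1.13 × 0.99 × 1.8 = 2.014 ft³/s
Q = Σ qᵢ = 105.4 ft³/s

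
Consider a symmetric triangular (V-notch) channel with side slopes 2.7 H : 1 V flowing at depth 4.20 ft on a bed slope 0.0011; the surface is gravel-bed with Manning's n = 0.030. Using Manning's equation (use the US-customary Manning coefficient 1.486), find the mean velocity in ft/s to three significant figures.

A = z·y² = 2.7×4.20² = 47.63 ft²
P = 2y√(1+z²) = 2×4.20×√(1+2.7²) = 24.19 ft
R = A/P = 47.63/24.19 = 1.969 ft
Q = (1.486/n)·A·R^(2/3)·S^(1/2) = (1.486/0.030) × 47.63 × 1.969^(2/3) × 0.0011^(1/2) = 122.9 ft³/s
V = Q/A = 122.9/47.63 = 2.581 ft/s

2.58 ft/s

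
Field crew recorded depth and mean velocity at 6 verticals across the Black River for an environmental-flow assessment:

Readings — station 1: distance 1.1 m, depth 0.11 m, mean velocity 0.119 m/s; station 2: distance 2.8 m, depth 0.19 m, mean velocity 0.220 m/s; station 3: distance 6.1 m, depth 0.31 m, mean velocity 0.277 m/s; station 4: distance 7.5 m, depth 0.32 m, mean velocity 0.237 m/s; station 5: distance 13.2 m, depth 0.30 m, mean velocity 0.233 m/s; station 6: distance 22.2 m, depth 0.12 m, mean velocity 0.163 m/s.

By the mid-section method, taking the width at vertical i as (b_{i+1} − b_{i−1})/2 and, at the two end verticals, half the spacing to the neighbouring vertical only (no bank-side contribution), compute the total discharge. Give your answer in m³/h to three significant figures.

4280 m³/h

w_1 = (2.8 − 1.1)/2 = 0.85 m; q_1 = 0.119 × 0.11 × 0.85 = 0.01113 m³/s
w_2 = (6.1 − 1.1)/2 = 2.5 m; q_2 = 0.220 × 0.19 × 2.5 = 0.1045 m³/s
w_3 = (7.5 − 2.8)/2 = 2.35 m; q_3 = 0.277 × 0.31 × 2.35 = 0.2018 m³/s
w_4 = (13.2 − 6.1)/2 = 3.55 m; q_4 = 0.237 × 0.32 × 3.55 = 0.2692 m³/s
w_5 = (22.2 − 7.5)/2 = 7.35 m; q_5 = 0.233 × 0.30 × 7.35 = 0.5138 m³/s
w_6 = (22.2 − 13.2)/2 = 4.5 m; q_6 = 0.163 × 0.12 × 4.5 = 0.08802 m³/s
Q = Σ qᵢ = 1.188 m³/s
= 1.188 × 3600 = 4278 m³/h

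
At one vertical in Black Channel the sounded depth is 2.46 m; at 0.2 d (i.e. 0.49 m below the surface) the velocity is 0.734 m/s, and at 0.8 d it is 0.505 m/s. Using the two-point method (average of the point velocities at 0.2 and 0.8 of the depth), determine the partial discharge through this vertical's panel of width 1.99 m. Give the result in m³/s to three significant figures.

v̄ = (0.734 + 0.505) / 2 = 0.6195 m/s
q = v̄ × d × w = 0.6195 × 2.46 × 1.99 = 3.033 m³/s

3.03 m³/s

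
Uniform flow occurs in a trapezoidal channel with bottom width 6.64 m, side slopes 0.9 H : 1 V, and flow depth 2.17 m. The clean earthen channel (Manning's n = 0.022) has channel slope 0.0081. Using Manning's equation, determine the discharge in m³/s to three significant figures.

99.7 m³/s

A = (b + z·y)·y = (6.64 + 0.9×2.17)×2.17 = 18.65 m²
P = b + 2y√(1+z²) = 6.64 + 2×2.17×√(1+0.9²) = 12.48 m
R = A/P = 18.65/12.48 = 1.494 m
Q = (1/n)·A·R^(2/3)·S^(1/2) = (1/0.022) × 18.65 × 1.494^(2/3) × 0.0081^(1/2) = 99.70 m³/s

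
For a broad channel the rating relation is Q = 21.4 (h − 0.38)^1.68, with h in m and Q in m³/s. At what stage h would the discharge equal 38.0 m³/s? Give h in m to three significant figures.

1.79 m

h − h₀ = (Q/C)^(1/b) = (38.0/21.4)^(1/1.68) = 1.407 m
h = 0.38 + 1.407 = 1.787 m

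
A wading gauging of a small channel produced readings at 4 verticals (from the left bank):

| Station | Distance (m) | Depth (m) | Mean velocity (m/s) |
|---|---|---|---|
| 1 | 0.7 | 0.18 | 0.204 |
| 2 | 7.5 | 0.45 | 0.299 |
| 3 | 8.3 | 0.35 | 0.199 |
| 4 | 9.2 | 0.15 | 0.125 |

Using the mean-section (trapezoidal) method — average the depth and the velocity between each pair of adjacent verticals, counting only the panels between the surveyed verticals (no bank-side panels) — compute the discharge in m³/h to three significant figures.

Panel 1-2: Δb = 6.8 m, d̄ = (0.18+0.45)/2 = 0.315, v̄ = (0.204+0.299)/2 = 0.2515 → q = 6.8×0.315×0.2515 = 0.5387 m³/s
Panel 2-3: Δb = 0.8 m, d̄ = (0.45+0.35)/2 = 0.4, v̄ = (0.299+0.199)/2 = 0.249 → q = 0.8×0.4×0.249 = 0.07968 m³/s
Panel 3-4: Δb = 0.9 m, d̄ = (0.35+0.15)/2 = 0.25, v̄ = (0.199+0.125)/2 = 0.162 → q = 0.9×0.25×0.162 = 0.03645 m³/s
Q = Σ q = 0.6548 m³/s
= 0.6548 × 3600 = 2357 m³/h

2360 m³/h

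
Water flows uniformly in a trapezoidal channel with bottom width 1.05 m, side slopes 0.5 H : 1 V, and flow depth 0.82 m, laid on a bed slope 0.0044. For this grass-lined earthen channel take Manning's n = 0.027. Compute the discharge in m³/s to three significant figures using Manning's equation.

1.64 m³/s

A = (b + z·y)·y = (1.05 + 0.5×0.82)×0.82 = 1.197 m²
P = b + 2y√(1+z²) = 1.05 + 2×0.82×√(1+0.5²) = 2.884 m
R = A/P = 1.197/2.884 = 0.4152 m
Q = (1/n)·A·R^(2/3)·S^(1/2) = (1/0.027) × 1.197 × 0.4152^(2/3) × 0.0044^(1/2) = 1.637 m³/s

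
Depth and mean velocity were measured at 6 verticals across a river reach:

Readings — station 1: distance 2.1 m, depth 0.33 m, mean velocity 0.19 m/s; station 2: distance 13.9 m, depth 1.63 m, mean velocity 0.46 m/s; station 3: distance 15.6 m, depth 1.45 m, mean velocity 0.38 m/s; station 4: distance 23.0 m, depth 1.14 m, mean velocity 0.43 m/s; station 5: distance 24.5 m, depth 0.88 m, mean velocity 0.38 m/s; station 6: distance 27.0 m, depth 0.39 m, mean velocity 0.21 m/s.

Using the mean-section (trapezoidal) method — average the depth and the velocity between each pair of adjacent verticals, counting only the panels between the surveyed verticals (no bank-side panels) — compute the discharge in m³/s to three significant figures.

9.82 m³/s

Panel 1-2: Δb = 11.8 m, d̄ = (0.33+1.63)/2 = 0.98, v̄ = (0.19+0.46)/2 = 0.325 → q = 11.8×0.98×0.325 = 3.758 m³/s
Panel 2-3: Δb = 1.7 m, d̄ = (1.63+1.45)/2 = 1.54, v̄ = (0.46+0.38)/2 = 0.42 → q = 1.7×1.54×0.42 = 1.100 m³/s
Panel 3-4: Δb = 7.4 m, d̄ = (1.45+1.14)/2 = 1.295, v̄ = (0.38+0.43)/2 = 0.405 → q = 7.4×1.295×0.405 = 3.881 m³/s
Panel 4-5: Δb = 1.5 m, d̄ = (1.14+0.88)/2 = 1.01, v̄ = (0.43+0.38)/2 = 0.405 → q = 1.5×1.01×0.405 = 0.6136 m³/s
Panel 5-6: Δb = 2.5 m, d̄ = (0.88+0.39)/2 = 0.635, v̄ = (0.38+0.21)/2 = 0.295 → q = 2.5×0.635×0.295 = 0.4683 m³/s
Q = Σ q = 9.821 m³/s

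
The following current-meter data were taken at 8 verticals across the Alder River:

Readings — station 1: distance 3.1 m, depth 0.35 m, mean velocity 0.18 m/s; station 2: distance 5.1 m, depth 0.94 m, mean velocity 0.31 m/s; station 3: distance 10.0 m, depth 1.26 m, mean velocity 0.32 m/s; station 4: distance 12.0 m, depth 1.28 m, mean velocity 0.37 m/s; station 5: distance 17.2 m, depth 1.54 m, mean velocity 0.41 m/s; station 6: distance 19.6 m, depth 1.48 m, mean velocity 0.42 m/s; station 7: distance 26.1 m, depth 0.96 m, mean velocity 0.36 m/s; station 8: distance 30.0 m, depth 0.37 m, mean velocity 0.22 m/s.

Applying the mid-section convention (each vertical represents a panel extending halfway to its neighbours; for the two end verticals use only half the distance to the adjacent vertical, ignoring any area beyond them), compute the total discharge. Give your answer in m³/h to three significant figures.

40600 m³/h

w_1 = (5.1 − 3.1)/2 = 1 m; q_1 = 0.18 × 0.35 × 1 = 0.06300 m³/s
w_2 = (10.0 − 3.1)/2 = 3.45 m; q_2 = 0.31 × 0.94 × 3.45 = 1.005 m³/s
w_3 = (12.0 − 5.1)/2 = 3.45 m; q_3 = 0.32 × 1.26 × 3.45 = 1.391 m³/s
w_4 = (17.2 − 10.0)/2 = 3.6 m; q_4 = 0.37 × 1.28 × 3.6 = 1.705 m³/s
w_5 = (19.6 − 12.0)/2 = 3.8 m; q_5 = 0.41 × 1.54 × 3.8 = 2.399 m³/s
w_6 = (26.1 − 17.2)/2 = 4.45 m; q_6 = 0.42 × 1.48 × 4.45 = 2.766 m³/s
w_7 = (30.0 − 19.6)/2 = 5.2 m; q_7 = 0.36 × 0.96 × 5.2 = 1.797 m³/s
w_8 = (30.0 − 26.1)/2 = 1.95 m; q_8 = 0.22 × 0.37 × 1.95 = 0.1587 m³/s
Q = Σ qᵢ = 11.29 m³/s
= 11.29 × 3600 = 40630 m³/h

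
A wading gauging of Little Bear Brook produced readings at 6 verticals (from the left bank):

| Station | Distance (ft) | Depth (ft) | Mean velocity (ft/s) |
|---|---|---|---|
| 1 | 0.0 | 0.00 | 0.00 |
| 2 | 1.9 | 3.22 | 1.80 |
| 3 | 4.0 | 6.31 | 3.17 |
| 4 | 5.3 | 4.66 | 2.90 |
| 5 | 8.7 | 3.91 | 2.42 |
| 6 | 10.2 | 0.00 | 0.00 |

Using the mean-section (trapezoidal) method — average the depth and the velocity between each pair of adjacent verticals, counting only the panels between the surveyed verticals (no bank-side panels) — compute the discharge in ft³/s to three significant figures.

91.6 ft³/s

Panel 1-2: Δb = 1.9 ft, d̄ = (0.00+3.22)/2 = 1.61, v̄ = (0.00+1.80)/2 = 0.9 → q = 1.9×1.61×0.9 = 2.753 ft³/s
Panel 2-3: Δb = 2.1 ft, d̄ = (3.22+6.31)/2 = 4.765, v̄ = (1.80+3.17)/2 = 2.485 → q = 2.1×4.765×2.485 = 24.87 ft³/s
Panel 3-4: Δb = 1.3 ft, d̄ = (6.31+4.66)/2 = 5.485, v̄ = (3.17+2.90)/2 = 3.035 → q = 1.3×5.485×3.035 = 21.64 ft³/s
Panel 4-5: Δb = 3.4 ft, d̄ = (4.66+3.91)/2 = 4.285, v̄ = (2.90+2.42)/2 = 2.66 → q = 3.4×4.285×2.66 = 38.75 ft³/s
Panel 5-6: Δb = 1.5 ft, d̄ = (3.91+0.00)/2 = 1.955, v̄ = (2.42+0.00)/2 = 1.21 → q = 1.5×1.955×1.21 = 3.548 ft³/s
Q = Σ q = 91.56 ft³/s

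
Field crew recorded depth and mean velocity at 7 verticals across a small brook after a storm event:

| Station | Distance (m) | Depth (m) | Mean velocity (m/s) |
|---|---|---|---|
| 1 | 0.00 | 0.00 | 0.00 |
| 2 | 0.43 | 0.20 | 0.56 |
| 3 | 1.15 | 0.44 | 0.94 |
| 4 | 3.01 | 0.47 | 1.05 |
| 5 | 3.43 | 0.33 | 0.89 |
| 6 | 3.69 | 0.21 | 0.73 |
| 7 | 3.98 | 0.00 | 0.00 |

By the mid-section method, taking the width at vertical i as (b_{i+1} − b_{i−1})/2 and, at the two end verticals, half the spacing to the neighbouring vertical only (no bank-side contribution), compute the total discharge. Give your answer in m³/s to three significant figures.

1.30 m³/s

w_2 = (1.15 − 0.00)/2 = 0.575 m; q_2 = 0.56 × 0.20 × 0.575 = 0.06440 m³/s
w_3 = (3.01 − 0.43)/2 = 1.29 m; q_3 = 0.94 × 0.44 × 1.29 = 0.5335 m³/s
w_4 = (3.43 − 1.15)/2 = 1.14 m; q_4 = 1.05 × 0.47 × 1.14 = 0.5626 m³/s
w_5 = (3.69 − 3.01)/2 = 0.34 m; q_5 = 0.89 × 0.33 × 0.34 = 0.09986 m³/s
w_6 = (3.98 − 3.43)/2 = 0.275 m; q_6 = 0.73 × 0.21 × 0.275 = 0.04216 m³/s
Stations 1, 7 contribute zero (depth or velocity is 0).
Q = Σ qᵢ = 1.303 m³/s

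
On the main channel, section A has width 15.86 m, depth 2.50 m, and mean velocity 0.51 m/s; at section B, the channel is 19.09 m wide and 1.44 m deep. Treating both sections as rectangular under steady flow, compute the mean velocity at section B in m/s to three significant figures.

0.736 m/s

Q = A₁V₁ = (15.86×2.50) × 0.51 = 20.22 m³/s
A₂ = 19.09 × 1.44 = 27.49 m²
V₂ = Q/A₂ = 20.22/27.49 = 0.7356 m/s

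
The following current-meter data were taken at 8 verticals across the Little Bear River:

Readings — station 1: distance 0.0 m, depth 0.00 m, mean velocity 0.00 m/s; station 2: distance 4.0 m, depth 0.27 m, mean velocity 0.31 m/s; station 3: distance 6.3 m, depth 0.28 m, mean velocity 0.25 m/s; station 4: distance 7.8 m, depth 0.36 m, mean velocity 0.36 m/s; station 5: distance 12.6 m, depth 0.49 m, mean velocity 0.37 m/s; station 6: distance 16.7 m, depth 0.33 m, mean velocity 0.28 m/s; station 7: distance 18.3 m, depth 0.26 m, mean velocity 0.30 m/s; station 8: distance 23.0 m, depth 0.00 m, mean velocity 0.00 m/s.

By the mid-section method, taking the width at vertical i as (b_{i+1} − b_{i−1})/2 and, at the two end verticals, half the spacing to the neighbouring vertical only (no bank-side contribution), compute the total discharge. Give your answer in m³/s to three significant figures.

2.12 m³/s

w_2 = (6.3 − 0.0)/2 = 3.15 m; q_2 = 0.31 × 0.27 × 3.15 = 0.2637 m³/s
w_3 = (7.8 − 4.0)/2 = 1.9 m; q_3 = 0.25 × 0.28 × 1.9 = 0.1330 m³/s
w_4 = (12.6 − 6.3)/2 = 3.15 m; q_4 = 0.36 × 0.36 × 3.15 = 0.4082 m³/s
w_5 = (16.7 − 7.8)/2 = 4.45 m; q_5 = 0.37 × 0.49 × 4.45 = 0.8068 m³/s
w_6 = (18.3 − 12.6)/2 = 2.85 m; q_6 = 0.28 × 0.33 × 2.85 = 0.2633 m³/s
w_7 = (23.0 − 16.7)/2 = 3.15 m; q_7 = 0.30 × 0.26 × 3.15 = 0.2457 m³/s
Stations 1, 8 contribute zero (depth or velocity is 0).
Q = Σ qᵢ = 2.121 m³/s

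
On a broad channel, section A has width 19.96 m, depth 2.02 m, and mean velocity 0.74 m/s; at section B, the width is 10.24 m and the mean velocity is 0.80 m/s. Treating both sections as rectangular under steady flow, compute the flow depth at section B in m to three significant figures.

Q = A₁V₁ = (19.96×2.02) × 0.74 = 29.84 m³/s
d₂ = Q/(b₂ V₂) = 29.84/(10.24×0.80) = 3.642 m

3.64 m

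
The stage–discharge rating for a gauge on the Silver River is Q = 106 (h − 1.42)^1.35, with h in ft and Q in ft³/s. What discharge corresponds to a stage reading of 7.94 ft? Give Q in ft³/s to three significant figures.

1330 ft³/s

Q = 106 × (7.94 − 1.42)^1.35 = 106 × 6.52^1.35 = 1332 ft³/s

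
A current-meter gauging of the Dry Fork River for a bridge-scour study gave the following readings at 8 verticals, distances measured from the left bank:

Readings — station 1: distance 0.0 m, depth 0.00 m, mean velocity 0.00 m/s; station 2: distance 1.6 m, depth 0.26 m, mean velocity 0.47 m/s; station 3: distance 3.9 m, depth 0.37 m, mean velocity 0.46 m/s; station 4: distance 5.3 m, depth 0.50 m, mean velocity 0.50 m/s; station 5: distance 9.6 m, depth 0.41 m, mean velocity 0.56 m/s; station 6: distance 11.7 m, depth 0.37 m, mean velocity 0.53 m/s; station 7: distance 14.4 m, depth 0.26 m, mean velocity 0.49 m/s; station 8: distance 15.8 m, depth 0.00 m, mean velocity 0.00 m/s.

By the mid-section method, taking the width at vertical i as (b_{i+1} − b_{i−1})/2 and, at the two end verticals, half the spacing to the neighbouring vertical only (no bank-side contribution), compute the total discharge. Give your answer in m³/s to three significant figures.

2.73 m³/s

w_2 = (3.9 − 0.0)/2 = 1.95 m; q_2 = 0.47 × 0.26 × 1.95 = 0.2383 m³/s
w_3 = (5.3 − 1.6)/2 = 1.85 m; q_3 = 0.46 × 0.37 × 1.85 = 0.3149 m³/s
w_4 = (9.6 − 3.9)/2 = 2.85 m; q_4 = 0.50 × 0.50 × 2.85 = 0.7125 m³/s
w_5 = (11.7 − 5.3)/2 = 3.2 m; q_5 = 0.56 × 0.41 × 3.2 = 0.7347 m³/s
w_6 = (14.4 − 9.6)/2 = 2.4 m; q_6 = 0.53 × 0.37 × 2.4 = 0.4706 m³/s
w_7 = (15.8 − 11.7)/2 = 2.05 m; q_7 = 0.49 × 0.26 × 2.05 = 0.2612 m³/s
Stations 1, 8 contribute zero (depth or velocity is 0).
Q = Σ qᵢ = 2.732 m³/s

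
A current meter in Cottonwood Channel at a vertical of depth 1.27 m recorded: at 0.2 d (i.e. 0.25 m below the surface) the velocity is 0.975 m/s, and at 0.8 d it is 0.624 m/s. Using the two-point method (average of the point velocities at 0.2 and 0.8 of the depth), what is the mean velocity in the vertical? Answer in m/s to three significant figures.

v̄ = (0.975 + 0.624) / 2 = 0.7995 m/s

0.800 m/s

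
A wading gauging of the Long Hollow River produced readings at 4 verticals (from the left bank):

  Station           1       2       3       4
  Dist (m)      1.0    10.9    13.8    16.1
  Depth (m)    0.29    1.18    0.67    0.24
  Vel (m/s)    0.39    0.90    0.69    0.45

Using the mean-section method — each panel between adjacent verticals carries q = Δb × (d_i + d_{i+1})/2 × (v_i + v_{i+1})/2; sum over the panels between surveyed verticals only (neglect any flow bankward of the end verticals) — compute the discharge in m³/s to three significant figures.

Panel 1-2: Δb = 9.9 m, d̄ = (0.29+1.18)/2 = 0.735, v̄ = (0.39+0.90)/2 = 0.645 → q = 9.9×0.735×0.645 = 4.693 m³/s
Panel 2-3: Δb = 2.9 m, d̄ = (1.18+0.67)/2 = 0.925, v̄ = (0.90+0.69)/2 = 0.795 → q = 2.9×0.925×0.795 = 2.133 m³/s
Panel 3-4: Δb = 2.3 m, d̄ = (0.67+0.24)/2 = 0.455, v̄ = (0.69+0.45)/2 = 0.57 → q = 2.3×0.455×0.57 = 0.5965 m³/s
Q = Σ q = 7.422 m³/s

7.42 m³/s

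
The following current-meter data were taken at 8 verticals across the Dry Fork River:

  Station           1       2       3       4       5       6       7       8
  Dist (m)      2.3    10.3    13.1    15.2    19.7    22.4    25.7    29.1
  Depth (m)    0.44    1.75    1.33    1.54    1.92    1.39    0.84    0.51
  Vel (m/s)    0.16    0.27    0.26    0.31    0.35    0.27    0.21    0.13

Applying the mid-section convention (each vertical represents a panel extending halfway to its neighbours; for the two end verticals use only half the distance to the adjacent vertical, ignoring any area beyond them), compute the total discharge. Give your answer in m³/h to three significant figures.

34200 m³/h

w_1 = (10.3 − 2.3)/2 = 4 m; q_1 = 0.16 × 0.44 × 4 = 0.2816 m³/s
w_2 = (13.1 − 2.3)/2 = 5.4 m; q_2 = 0.27 × 1.75 × 5.4 = 2.552 m³/s
w_3 = (15.2 − 10.3)/2 = 2.45 m; q_3 = 0.26 × 1.33 × 2.45 = 0.8472 m³/s
w_4 = (19.7 − 13.1)/2 = 3.3 m; q_4 = 0.31 × 1.54 × 3.3 = 1.575 m³/s
w_5 = (22.4 − 15.2)/2 = 3.6 m; q_5 = 0.35 × 1.92 × 3.6 = 2.419 m³/s
w_6 = (25.7 − 19.7)/2 = 3 m; q_6 = 0.27 × 1.39 × 3 = 1.126 m³/s
w_7 = (29.1 − 22.4)/2 = 3.35 m; q_7 = 0.21 × 0.84 × 3.35 = 0.5909 m³/s
w_8 = (29.1 − 25.7)/2 = 1.7 m; q_8 = 0.13 × 0.51 × 1.7 = 0.1127 m³/s
Q = Σ qᵢ = 9.504 m³/s
= 9.504 × 3600 = 34220 m³/h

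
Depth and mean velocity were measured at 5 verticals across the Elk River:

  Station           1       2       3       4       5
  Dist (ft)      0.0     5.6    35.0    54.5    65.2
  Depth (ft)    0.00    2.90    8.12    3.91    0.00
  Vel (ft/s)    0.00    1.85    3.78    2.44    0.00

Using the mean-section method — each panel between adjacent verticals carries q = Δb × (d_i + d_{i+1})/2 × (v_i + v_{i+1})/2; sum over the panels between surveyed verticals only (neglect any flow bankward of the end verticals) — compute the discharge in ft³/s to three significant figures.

854 ft³/s

Panel 1-2: Δb = 5.6 ft, d̄ = (0.00+2.90)/2 = 1.45, v̄ = (0.00+1.85)/2 = 0.925 → q = 5.6×1.45×0.925 = 7.511 ft³/s
Panel 2-3: Δb = 29.4 ft, d̄ = (2.90+8.12)/2 = 5.51, v̄ = (1.85+3.78)/2 = 2.815 → q = 29.4×5.51×2.815 = 456.0 ft³/s
Panel 3-4: Δb = 19.5 ft, d̄ = (8.12+3.91)/2 = 6.015, v̄ = (3.78+2.44)/2 = 3.11 → q = 19.5×6.015×3.11 = 364.8 ft³/s
Panel 4-5: Δb = 10.7 ft, d̄ = (3.91+0.00)/2 = 1.955, v̄ = (2.44+0.00)/2 = 1.22 → q = 10.7×1.955×1.22 = 25.52 ft³/s
Q = Σ q = 853.8 ft³/s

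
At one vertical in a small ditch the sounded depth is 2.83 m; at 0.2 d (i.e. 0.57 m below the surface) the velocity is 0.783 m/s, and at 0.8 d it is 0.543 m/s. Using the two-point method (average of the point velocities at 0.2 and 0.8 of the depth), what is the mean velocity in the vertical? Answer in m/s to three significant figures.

v̄ = (0.783 + 0.543) / 2 = 0.6630 m/s

0.663 m/s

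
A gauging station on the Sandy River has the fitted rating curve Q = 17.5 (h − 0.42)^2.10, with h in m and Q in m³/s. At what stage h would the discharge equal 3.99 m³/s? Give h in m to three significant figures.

0.915 m

h − h₀ = (Q/C)^(1/b) = (3.99/17.5)^(1/2.10) = 0.4946 m
h = 0.42 + 0.4946 = 0.9146 m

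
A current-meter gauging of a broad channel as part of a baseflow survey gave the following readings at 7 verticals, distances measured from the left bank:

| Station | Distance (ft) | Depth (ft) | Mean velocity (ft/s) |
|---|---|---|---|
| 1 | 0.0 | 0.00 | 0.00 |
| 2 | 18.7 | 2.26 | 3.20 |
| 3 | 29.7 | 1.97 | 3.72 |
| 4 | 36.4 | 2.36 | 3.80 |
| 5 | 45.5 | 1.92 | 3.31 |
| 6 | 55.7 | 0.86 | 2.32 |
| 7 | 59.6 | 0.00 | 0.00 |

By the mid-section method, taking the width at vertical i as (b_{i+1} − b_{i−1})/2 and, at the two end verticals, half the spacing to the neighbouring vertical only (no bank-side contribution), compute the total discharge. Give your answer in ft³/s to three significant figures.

w_2 = (29.7 − 0.0)/2 = 14.85 ft; q_2 = 3.20 × 2.26 × 14.85 = 107.4 ft³/s
w_3 = (36.4 − 18.7)/2 = 8.85 ft; q_3 = 3.72 × 1.97 × 8.85 = 64.86 ft³/s
w_4 = (45.5 − 29.7)/2 = 7.9 ft; q_4 = 3.80 × 2.36 × 7.9 = 70.85 ft³/s
w_5 = (55.7 − 36.4)/2 = 9.65 ft; q_5 = 3.31 × 1.92 × 9.65 = 61.33 ft³/s
w_6 = (59.6 − 45.5)/2 = 7.05 ft; q_6 = 2.32 × 0.86 × 7.05 = 14.07 ft³/s
Stations 1, 7 contribute zero (depth or velocity is 0).
Q = Σ qᵢ = 318.5 ft³/s

318 ft³/s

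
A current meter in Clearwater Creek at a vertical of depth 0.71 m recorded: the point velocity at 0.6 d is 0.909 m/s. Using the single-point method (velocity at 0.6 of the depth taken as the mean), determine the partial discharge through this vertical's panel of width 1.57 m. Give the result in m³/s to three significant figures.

1.01 m³/s

v̄ = v₀.₆ = 0.909 m/s
q = v̄ × d × w = 0.9090 × 0.71 × 1.57 = 1.013 m³/s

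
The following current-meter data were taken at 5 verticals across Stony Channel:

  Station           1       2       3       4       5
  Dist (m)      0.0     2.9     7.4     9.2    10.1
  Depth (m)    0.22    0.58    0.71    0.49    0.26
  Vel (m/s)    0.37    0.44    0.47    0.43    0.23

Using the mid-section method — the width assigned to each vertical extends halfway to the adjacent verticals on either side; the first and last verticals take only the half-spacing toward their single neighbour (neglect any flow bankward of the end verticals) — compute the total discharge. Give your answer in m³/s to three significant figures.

2.42 m³/s

w_1 = (2.9 − 0.0)/2 = 1.45 m; q_1 = 0.37 × 0.22 × 1.45 = 0.1180 m³/s
w_2 = (7.4 − 0.0)/2 = 3.7 m; q_2 = 0.44 × 0.58 × 3.7 = 0.9442 m³/s
w_3 = (9.2 − 2.9)/2 = 3.15 m; q_3 = 0.47 × 0.71 × 3.15 = 1.051 m³/s
w_4 = (10.1 − 7.4)/2 = 1.35 m; q_4 = 0.43 × 0.49 × 1.35 = 0.2844 m³/s
w_5 = (10.1 − 9.2)/2 = 0.45 m; q_5 = 0.23 × 0.26 × 0.45 = 0.02691 m³/s
Q = Σ qᵢ = 2.425 m³/s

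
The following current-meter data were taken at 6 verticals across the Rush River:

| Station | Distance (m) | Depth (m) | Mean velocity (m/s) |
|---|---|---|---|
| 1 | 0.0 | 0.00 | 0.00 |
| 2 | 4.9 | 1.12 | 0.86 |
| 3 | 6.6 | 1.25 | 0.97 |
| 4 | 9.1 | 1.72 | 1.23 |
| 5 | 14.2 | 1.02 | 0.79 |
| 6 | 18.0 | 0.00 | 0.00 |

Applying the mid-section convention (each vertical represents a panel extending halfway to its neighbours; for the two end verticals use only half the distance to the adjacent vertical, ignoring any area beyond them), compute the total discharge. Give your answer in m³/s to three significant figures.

w_2 = (6.6 − 0.0)/2 = 3.3 m; q_2 = 0.86 × 1.12 × 3.3 = 3.179 m³/s
w_3 = (9.1 − 4.9)/2 = 2.1 m; q_3 = 0.97 × 1.25 × 2.1 = 2.546 m³/s
w_4 = (14.2 − 6.6)/2 = 3.8 m; q_4 = 1.23 × 1.72 × 3.8 = 8.039 m³/s
w_5 = (18.0 − 9.1)/2 = 4.45 m; q_5 = 0.79 × 1.02 × 4.45 = 3.586 m³/s
Stations 1, 6 contribute zero (depth or velocity is 0).
Q = Σ qᵢ = 17.35 m³/s

17.3 m³/s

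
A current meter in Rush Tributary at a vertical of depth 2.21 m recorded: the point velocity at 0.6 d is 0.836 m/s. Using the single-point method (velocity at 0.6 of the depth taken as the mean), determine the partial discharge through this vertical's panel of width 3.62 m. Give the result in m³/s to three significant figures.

6.69 m³/s

v̄ = v₀.₆ = 0.836 m/s
q = v̄ × d × w = 0.8360 × 2.21 × 3.62 = 6.688 m³/s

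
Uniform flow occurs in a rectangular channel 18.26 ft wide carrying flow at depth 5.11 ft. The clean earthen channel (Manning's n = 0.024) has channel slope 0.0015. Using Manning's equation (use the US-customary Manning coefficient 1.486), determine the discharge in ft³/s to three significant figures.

A = b·y = 18.26 × 5.11 = 93.31 ft²
P = b + 2y = 18.26 + 2×5.11 = 28.48 ft
R = A/P = 93.31/28.48 = 3.276 ft
Q = (1.486/n)·A·R^(2/3)·S^(1/2) = (1.486/0.024) × 93.31 × 3.276^(2/3) × 0.0015^(1/2) = 493.6 ft³/s

494 ft³/s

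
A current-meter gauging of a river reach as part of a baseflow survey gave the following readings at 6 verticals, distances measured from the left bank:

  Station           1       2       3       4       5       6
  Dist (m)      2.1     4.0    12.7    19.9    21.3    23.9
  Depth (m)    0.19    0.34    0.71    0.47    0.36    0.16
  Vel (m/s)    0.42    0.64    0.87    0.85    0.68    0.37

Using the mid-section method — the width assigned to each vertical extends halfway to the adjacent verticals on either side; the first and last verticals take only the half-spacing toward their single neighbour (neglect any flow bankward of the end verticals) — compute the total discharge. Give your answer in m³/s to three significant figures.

w_1 = (4.0 − 2.1)/2 = 0.95 m; q_1 = 0.42 × 0.19 × 0.95 = 0.07581 m³/s
w_2 = (12.7 − 2.1)/2 = 5.3 m; q_2 = 0.64 × 0.34 × 5.3 = 1.153 m³/s
w_3 = (19.9 − 4.0)/2 = 7.95 m; q_3 = 0.87 × 0.71 × 7.95 = 4.911 m³/s
w_4 = (21.3 − 12.7)/2 = 4.3 m; q_4 = 0.85 × 0.47 × 4.3 = 1.718 m³/s
w_5 = (23.9 − 19.9)/2 = 2 m; q_5 = 0.68 × 0.36 × 2 = 0.4896 m³/s
w_6 = (23.9 − 21.3)/2 = 1.3 m; q_6 = 0.37 × 0.16 × 1.3 = 0.07696 m³/s
Q = Σ qᵢ = 8.424 m³/s

8.42 m³/s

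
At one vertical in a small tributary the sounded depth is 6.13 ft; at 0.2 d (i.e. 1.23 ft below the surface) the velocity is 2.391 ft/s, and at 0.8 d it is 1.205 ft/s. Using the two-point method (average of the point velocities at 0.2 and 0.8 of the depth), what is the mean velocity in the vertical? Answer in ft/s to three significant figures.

v̄ = (2.391 + 1.205) / 2 = 1.798 ft/s

1.80 ft/s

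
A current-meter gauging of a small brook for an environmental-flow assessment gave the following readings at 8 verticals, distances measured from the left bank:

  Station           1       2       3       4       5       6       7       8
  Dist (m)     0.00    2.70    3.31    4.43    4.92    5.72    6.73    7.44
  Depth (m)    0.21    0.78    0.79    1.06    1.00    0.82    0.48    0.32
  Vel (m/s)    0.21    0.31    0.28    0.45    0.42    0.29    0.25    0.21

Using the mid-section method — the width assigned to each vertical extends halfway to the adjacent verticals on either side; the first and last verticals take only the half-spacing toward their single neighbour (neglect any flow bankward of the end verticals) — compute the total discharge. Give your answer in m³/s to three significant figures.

w_1 = (2.70 − 0.00)/2 = 1.35 m; q_1 = 0.21 × 0.21 × 1.35 = 0.05954 m³/s
w_2 = (3.31 − 0.00)/2 = 1.655 m; q_2 = 0.31 × 0.78 × 1.655 = 0.4002 m³/s
w_3 = (4.43 − 2.70)/2 = 0.865 m; q_3 = 0.28 × 0.79 × 0.865 = 0.1913 m³/s
w_4 = (4.92 − 3.31)/2 = 0.805 m; q_4 = 0.45 × 1.06 × 0.805 = 0.3840 m³/s
w_5 = (5.72 − 4.43)/2 = 0.645 m; q_5 = 0.42 × 1.00 × 0.645 = 0.2709 m³/s
w_6 = (6.73 − 4.92)/2 = 0.905 m; q_6 = 0.29 × 0.82 × 0.905 = 0.2152 m³/s
w_7 = (7.44 − 5.72)/2 = 0.86 m; q_7 = 0.25 × 0.48 × 0.86 = 0.1032 m³/s
w_8 = (7.44 − 6.73)/2 = 0.355 m; q_8 = 0.21 × 0.32 × 0.355 = 0.02386 m³/s
Q = Σ qᵢ = 1.648 m³/s

1.65 m³/s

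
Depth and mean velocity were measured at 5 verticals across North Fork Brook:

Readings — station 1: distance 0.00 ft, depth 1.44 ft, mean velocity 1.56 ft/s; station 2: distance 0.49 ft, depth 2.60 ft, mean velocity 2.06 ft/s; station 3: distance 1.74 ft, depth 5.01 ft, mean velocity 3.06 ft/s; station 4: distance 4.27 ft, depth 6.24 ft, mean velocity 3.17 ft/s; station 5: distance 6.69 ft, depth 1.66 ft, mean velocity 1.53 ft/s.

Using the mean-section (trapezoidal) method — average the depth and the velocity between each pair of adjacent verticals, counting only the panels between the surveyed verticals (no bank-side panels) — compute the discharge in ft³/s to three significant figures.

80.8 ft³/s

Panel 1-2: Δb = 0.49 ft, d̄ = (1.44+2.60)/2 = 2.02, v̄ = (1.56+2.06)/2 = 1.81 → q = 0.49×2.02×1.81 = 1.792 ft³/s
Panel 2-3: Δb = 1.25 ft, d̄ = (2.60+5.01)/2 = 3.805, v̄ = (2.06+3.06)/2 = 2.56 → q = 1.25×3.805×2.56 = 12.18 ft³/s
Panel 3-4: Δb = 2.53 ft, d̄ = (5.01+6.24)/2 = 5.625, v̄ = (3.06+3.17)/2 = 3.115 → q = 2.53×5.625×3.115 = 44.33 ft³/s
Panel 4-5: Δb = 2.42 ft, d̄ = (6.24+1.66)/2 = 3.95, v̄ = (3.17+1.53)/2 = 2.35 → q = 2.42×3.95×2.35 = 22.46 ft³/s
Q = Σ q = 80.76 ft³/s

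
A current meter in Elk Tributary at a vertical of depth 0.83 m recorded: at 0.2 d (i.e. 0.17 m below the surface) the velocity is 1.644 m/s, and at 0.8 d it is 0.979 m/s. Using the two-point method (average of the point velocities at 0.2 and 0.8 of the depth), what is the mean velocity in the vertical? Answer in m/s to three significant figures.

1.31 m/s

v̄ = (1.644 + 0.979) / 2 = 1.312 m/s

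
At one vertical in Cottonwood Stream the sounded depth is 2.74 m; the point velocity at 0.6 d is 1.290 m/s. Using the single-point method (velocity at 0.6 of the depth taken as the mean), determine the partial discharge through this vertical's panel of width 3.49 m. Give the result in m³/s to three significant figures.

12.3 m³/s

v̄ = v₀.₆ = 1.290 m/s
q = v̄ × d × w = 1.290 × 2.74 × 3.49 = 12.34 m³/s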